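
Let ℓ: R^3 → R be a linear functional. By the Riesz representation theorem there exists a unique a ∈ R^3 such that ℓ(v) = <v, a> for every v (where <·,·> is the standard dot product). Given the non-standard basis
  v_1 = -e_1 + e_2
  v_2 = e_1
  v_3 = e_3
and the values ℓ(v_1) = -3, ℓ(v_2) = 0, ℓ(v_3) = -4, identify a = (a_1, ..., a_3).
a = (0, -3, -4)

Write a = (a_1, ..., a_3) in the standard basis. For each basis vector v_i, ℓ(v_i) = <v_i, a> is a linear equation in the a_j's. Collect the n equations into a matrix system V a = ℓ, where row i of V is v_i (expressed in the standard basis). Since V is invertible (lower-triangular with 1s on the diagonal, up to permutation), solve by back-substitution:
  V =
[[-1, 1, 0],
 [1, 0, 0],
 [0, 0, 1]]
  V a = (-3, 0, -4)
Solving gives a = (0, -3, -4).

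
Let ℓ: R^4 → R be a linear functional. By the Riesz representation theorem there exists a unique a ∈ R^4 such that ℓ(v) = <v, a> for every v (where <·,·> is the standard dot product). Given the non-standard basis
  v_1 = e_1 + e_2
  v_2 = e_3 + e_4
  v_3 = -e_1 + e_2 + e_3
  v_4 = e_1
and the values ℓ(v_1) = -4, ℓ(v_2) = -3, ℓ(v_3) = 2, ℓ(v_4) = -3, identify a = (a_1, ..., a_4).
a = (-3, -1, 0, -3)

Write a = (a_1, ..., a_4) in the standard basis. For each basis vector v_i, ℓ(v_i) = <v_i, a> is a linear equation in the a_j's. Collect the n equations into a matrix system V a = ℓ, where row i of V is v_i (expressed in the standard basis). Since V is invertible (lower-triangular with 1s on the diagonal, up to permutation), solve by back-substitution:
  V =
[[1, 1, 0, 0],
 [0, 0, 1, 1],
 [-1, 1, 1, 0],
 [1, 0, 0, 0]]
  V a = (-4, -3, 2, -3)
Solving gives a = (-3, -1, 0, -3).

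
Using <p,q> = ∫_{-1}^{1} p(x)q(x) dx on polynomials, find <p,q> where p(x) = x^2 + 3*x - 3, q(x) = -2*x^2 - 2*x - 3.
<p,q> = 76/5

Expand the product: p(x)·q(x) = -2*x^4 - 8*x^3 - 3*x^2 - 3*x + 9.
∫_{-1}^{1} of each monomial x^k gives [2/(k+1) if k even, 0 if k odd]. Integrating term-by-term (or equivalently evaluating the antiderivative F(x) = -2*x^5/5 - 2*x^4 - x^3 - 3*x^2/2 + 9*x at the endpoints):
  F(1) − F(−1) = 41/10 − (-111/10) = 76/5.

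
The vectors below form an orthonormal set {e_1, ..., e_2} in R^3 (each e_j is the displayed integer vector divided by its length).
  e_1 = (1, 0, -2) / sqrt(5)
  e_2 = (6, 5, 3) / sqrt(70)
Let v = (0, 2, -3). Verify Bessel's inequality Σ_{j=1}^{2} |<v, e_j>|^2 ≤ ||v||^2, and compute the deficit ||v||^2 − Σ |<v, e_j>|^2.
Σ |<v, e_j>|^2 = 101/14; ||v||^2 = 13; deficit = 81/14

Write each e_j = u_j / sqrt(<u_j, u_j>) where u_j is the displayed integer vector. Then <v, e_j> = <v, u_j> / sqrt(<u_j, u_j>), so |<v, e_j>|^2 = <v, u_j>^2 / <u_j, u_j>.
Coefficients: <v, e_1> = 6/sqrt(5), <v, e_2> = 1/sqrt(70).
Square and sum: Σ |<v, e_j>|^2 = 101/14.
Compute ||v||^2 = v·v = 13.
Deficit = 13 − 101/14 = 81/14 ≥ 0, confirming Bessel's inequality. (The deficit equals ||v − Σ <v,e_j> e_j||^2, the squared distance from v to span{e_j}.)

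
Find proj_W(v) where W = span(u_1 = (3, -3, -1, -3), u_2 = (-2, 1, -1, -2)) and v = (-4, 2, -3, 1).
proj_W(v) = (-509/138, 373/138, -19/46, -35/138)

Set up U = [u_1 | ... | u_2] ∈ R^(4×2). The projector onto W = col(U) is P = U (U^T U)^(-1) U^T.
Compute U^T U =
  [28, -2]
  [-2, 10],
and U^T v = (-18, 11).
Solve U^T U · c = U^T v for the coefficients: c = (-79/138, 68/69). The projection is proj_W(v) = U c.
Check: (v - proj_W(v)) · u_1 = 0  (should be 0).
Check: (v - proj_W(v)) · u_2 = 0  (should be 0).
Result: proj_W(v) = (-509/138, 373/138, -19/46, -35/138).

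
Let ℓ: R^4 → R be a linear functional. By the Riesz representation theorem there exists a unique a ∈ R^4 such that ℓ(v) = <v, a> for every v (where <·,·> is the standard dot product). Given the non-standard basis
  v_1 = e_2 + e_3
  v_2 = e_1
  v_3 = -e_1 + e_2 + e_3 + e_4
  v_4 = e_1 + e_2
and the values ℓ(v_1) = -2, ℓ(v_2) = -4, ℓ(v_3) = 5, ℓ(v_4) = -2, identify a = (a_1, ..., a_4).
a = (-4, 2, -4, 3)

Write a = (a_1, ..., a_4) in the standard basis. For each basis vector v_i, ℓ(v_i) = <v_i, a> is a linear equation in the a_j's. Collect the n equations into a matrix system V a = ℓ, where row i of V is v_i (expressed in the standard basis). Since V is invertible (lower-triangular with 1s on the diagonal, up to permutation), solve by back-substitution:
  V =
[[0, 1, 1, 0],
 [1, 0, 0, 0],
 [-1, 1, 1, 1],
 [1, 1, 0, 0]]
  V a = (-2, -4, 5, -2)
Solving gives a = (-4, 2, -4, 3).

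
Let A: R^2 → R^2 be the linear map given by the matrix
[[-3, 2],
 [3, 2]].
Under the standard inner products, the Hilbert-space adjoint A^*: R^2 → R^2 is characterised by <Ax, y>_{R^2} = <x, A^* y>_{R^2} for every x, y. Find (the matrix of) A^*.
A^* = A^T =
[[-3, 3],
 [2, 2]]

For real matrices with standard dot products, the defining identity <Ax, y> = <x, A^* y> gives (Ax)^T y = x^T (A^*) y, i.e. x^T A^T y = x^T (A^*) y. Since this holds for all x, y, we must have A^* = A^T. Therefore
A^* =
[[-3, 3],
 [2, 2]].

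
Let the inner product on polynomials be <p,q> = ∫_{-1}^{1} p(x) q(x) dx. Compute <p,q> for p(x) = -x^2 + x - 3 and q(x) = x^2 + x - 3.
<p,q> = 274/15

Expand the product: p(x)·q(x) = -x^4 + x^2 - 6*x + 9.
∫_{-1}^{1} of each monomial x^k gives [2/(k+1) if k even, 0 if k odd]. Integrating term-by-term (or equivalently evaluating the antiderivative F(x) = -x^5/5 + x^3/3 - 3*x^2 + 9*x at the endpoints):
  F(1) − F(−1) = 92/15 − (-182/15) = 274/15.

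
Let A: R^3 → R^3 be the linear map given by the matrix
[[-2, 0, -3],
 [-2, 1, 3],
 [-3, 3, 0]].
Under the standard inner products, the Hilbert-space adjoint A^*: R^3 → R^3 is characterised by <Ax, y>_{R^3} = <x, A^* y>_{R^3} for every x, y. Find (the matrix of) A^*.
A^* = A^T =
[[-2, -2, -3],
 [0, 1, 3],
 [-3, 3, 0]]

For real matrices with standard dot products, the defining identity <Ax, y> = <x, A^* y> gives (Ax)^T y = x^T (A^*) y, i.e. x^T A^T y = x^T (A^*) y. Since this holds for all x, y, we must have A^* = A^T. Therefore
A^* =
[[-2, -2, -3],
 [0, 1, 3],
 [-3, 3, 0]].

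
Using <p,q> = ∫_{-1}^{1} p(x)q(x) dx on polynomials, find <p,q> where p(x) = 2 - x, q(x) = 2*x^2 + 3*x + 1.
<p,q> = 14/3

Expand the product: p(x)·q(x) = -2*x^3 + x^2 + 5*x + 2.
∫_{-1}^{1} of each monomial x^k gives [2/(k+1) if k even, 0 if k odd]. Integrating term-by-term (or equivalently evaluating the antiderivative F(x) = -x^4/2 + x^3/3 + 5*x^2/2 + 2*x at the endpoints):
  F(1) − F(−1) = 13/3 − (-1/3) = 14/3.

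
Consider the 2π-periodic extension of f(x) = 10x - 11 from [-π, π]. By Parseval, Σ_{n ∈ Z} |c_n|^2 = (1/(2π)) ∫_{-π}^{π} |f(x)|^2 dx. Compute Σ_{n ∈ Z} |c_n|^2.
Σ |c_n|^2 = 100π^2/3 + 121

Expand and integrate term by term over [-π, π]:
  ∫ (10x)^2 dx = 100·(2π^3/3); ∫ 2·10·(-11)·x dx = 0 (odd integrand); ∫ (-11)^2 dx = 121·2π.
So (1/(2π)) ∫_{-π}^{π} (10x - 11)^2 dx = 100π^2/3 + 121 = 100π^2/3 + 121.
Parseval ⇒ Σ |c_n|^2 = 100π^2/3 + 121.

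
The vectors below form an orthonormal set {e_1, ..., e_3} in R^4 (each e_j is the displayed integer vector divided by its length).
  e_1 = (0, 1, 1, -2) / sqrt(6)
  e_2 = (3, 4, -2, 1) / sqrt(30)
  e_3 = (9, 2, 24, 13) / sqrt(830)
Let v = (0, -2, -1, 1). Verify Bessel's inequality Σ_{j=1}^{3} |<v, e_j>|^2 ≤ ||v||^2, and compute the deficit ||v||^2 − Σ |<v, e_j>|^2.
Σ |<v, e_j>|^2 = 875/166; ||v||^2 = 6; deficit = 121/166

Write each e_j = u_j / sqrt(<u_j, u_j>) where u_j is the displayed integer vector. Then <v, e_j> = <v, u_j> / sqrt(<u_j, u_j>), so |<v, e_j>|^2 = <v, u_j>^2 / <u_j, u_j>.
Coefficients: <v, e_1> = -5/sqrt(6), <v, e_2> = -5/sqrt(30), <v, e_3> = -15/sqrt(830).
Square and sum: Σ |<v, e_j>|^2 = 875/166.
Compute ||v||^2 = v·v = 6.
Deficit = 6 − 875/166 = 121/166 ≥ 0, confirming Bessel's inequality. (The deficit equals ||v − Σ <v,e_j> e_j||^2, the squared distance from v to span{e_j}.)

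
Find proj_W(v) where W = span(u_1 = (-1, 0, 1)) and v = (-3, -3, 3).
proj_W(v) = (-3, 0, 3)

Set up U = [u_1 | ... | u_1] ∈ R^(3×1). The projector onto W = col(U) is P = U (U^T U)^(-1) U^T.
Compute U^T U =
  [2],
and U^T v = (6).
Solve U^T U · c = U^T v for the coefficients: c = (3). The projection is proj_W(v) = U c.
Check: (v - proj_W(v)) · u_1 = 0  (should be 0).
Result: proj_W(v) = (-3, 0, 3).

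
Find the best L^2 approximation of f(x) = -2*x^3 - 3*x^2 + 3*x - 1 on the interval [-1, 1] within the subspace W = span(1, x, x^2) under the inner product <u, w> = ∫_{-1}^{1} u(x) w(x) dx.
g(x) = -3*x^2 + 9*x/5 - 1

The best approximation g ∈ W is the orthogonal projection of f onto W. Writing g = a_0 + a_1 x + a_2 x^2, the coefficients solve the normal equations G · a = b where
  G_{ij} = <φ_i, φ_j> and b_i = <f, φ_i>, with φ_0 = 1, φ_1 = x, φ_2 = x^2.
G =
  [2, 0, 2/3]
  [0, 2/3, 0]
  [2/3, 0, 2/5],
b = (-4, 6/5, -28/15).
Solving gives a_0 = -1, a_1 = 9/5, a_2 = -3, so
  g(x) = -3*x^2 + 9*x/5 - 1.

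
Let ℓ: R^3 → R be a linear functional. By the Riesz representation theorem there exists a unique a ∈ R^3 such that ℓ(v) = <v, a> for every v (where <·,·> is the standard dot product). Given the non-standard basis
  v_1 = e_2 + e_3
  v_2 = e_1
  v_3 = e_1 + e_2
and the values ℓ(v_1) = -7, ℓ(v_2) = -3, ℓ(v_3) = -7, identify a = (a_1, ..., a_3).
a = (-3, -4, -3)

Write a = (a_1, ..., a_3) in the standard basis. For each basis vector v_i, ℓ(v_i) = <v_i, a> is a linear equation in the a_j's. Collect the n equations into a matrix system V a = ℓ, where row i of V is v_i (expressed in the standard basis). Since V is invertible (lower-triangular with 1s on the diagonal, up to permutation), solve by back-substitution:
  V =
[[0, 1, 1],
 [1, 0, 0],
 [1, 1, 0]]
  V a = (-7, -3, -7)
Solving gives a = (-3, -4, -3).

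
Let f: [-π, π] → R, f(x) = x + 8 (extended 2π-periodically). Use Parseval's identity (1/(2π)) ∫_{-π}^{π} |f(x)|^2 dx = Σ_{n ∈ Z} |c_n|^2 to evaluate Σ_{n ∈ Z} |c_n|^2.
Σ |c_n|^2 = π^2/3 + 64

Expand and integrate term by term over [-π, π]:
  ∫ (x)^2 dx = 1·(2π^3/3); ∫ 2·1·(8)·x dx = 0 (odd integrand); ∫ 8^2 dx = 64·2π.
So (1/(2π)) ∫_{-π}^{π} (x + 8)^2 dx = 1π^2/3 + 64 = π^2/3 + 64.
Parseval ⇒ Σ |c_n|^2 = π^2/3 + 64.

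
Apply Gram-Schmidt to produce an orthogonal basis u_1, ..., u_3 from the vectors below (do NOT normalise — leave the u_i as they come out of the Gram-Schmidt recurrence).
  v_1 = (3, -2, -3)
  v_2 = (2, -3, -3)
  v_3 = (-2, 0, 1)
Orthogonal basis:
  u_1 = (3, -2, -3)
  u_2 = (-19/22, -12/11, -3/22)
  u_3 = (-3/43, 3/43, -5/43)

Apply the Gram-Schmidt recurrence
  u_1 = v_1
  u_i = v_i − Σ_{j<i} ((v_i · u_j) / (u_j · u_j)) · u_j.

Step by step this gives:
  u_1 = (3, -2, -3)
  u_2 = (-19/22, -12/11, -3/22)
  u_3 = (-3/43, 3/43, -5/43)

Orthogonality check:
  u_2 · u_1 = 0 (should be 0)
  u_3 · u_1 = 0 (should be 0)
  u_3 · u_2 = 0 (should be 0)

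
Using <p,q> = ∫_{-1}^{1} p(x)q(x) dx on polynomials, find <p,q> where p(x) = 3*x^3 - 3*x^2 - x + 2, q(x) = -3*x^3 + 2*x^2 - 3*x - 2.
<p,q> = -704/105

Expand the product: p(x)·q(x) = -9*x^6 + 15*x^5 - 12*x^4 - 5*x^3 + 13*x^2 - 4*x - 4.
∫_{-1}^{1} of each monomial x^k gives [2/(k+1) if k even, 0 if k odd]. Integrating term-by-term (or equivalently evaluating the antiderivative F(x) = -9*x^7/7 + 5*x^6/2 - 12*x^5/5 - 5*x^4/4 + 13*x^3/3 - 2*x^2 - 4*x at the endpoints):
  F(1) − F(−1) = -1723/420 − (1093/420) = -704/105.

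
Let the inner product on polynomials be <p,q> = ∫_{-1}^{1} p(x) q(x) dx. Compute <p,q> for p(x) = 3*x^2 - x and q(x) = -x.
<p,q> = 2/3

Expand the product: p(x)·q(x) = -3*x^3 + x^2.
∫_{-1}^{1} of each monomial x^k gives [2/(k+1) if k even, 0 if k odd]. Integrating term-by-term (or equivalently evaluating the antiderivative F(x) = -3*x^4/4 + x^3/3 at the endpoints):
  F(1) − F(−1) = -5/12 − (-13/12) = 2/3.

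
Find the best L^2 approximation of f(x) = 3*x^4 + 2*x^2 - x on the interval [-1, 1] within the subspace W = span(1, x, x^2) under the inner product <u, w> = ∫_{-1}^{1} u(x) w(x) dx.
g(x) = 32*x^2/7 - x - 9/35

The best approximation g ∈ W is the orthogonal projection of f onto W. Writing g = a_0 + a_1 x + a_2 x^2, the coefficients solve the normal equations G · a = b where
  G_{ij} = <φ_i, φ_j> and b_i = <f, φ_i>, with φ_0 = 1, φ_1 = x, φ_2 = x^2.
G =
  [2, 0, 2/3]
  [0, 2/3, 0]
  [2/3, 0, 2/5],
b = (38/15, -2/3, 58/35).
Solving gives a_0 = -9/35, a_1 = -1, a_2 = 32/7, so
  g(x) = 32*x^2/7 - x - 9/35.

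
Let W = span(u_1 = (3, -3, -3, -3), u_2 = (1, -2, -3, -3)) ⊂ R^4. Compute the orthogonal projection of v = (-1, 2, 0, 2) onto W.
proj_W(v) = (-15/11, 14/11, 13/11, 13/11)

Set up U = [u_1 | ... | u_2] ∈ R^(4×2). The projector onto W = col(U) is P = U (U^T U)^(-1) U^T.
Compute U^T U =
  [36, 27]
  [27, 23],
and U^T v = (-15, -11).
Solve U^T U · c = U^T v for the coefficients: c = (-16/33, 1/11). The projection is proj_W(v) = U c.
Check: (v - proj_W(v)) · u_1 = 0  (should be 0).
Check: (v - proj_W(v)) · u_2 = 0  (should be 0).
Result: proj_W(v) = (-15/11, 14/11, 13/11, 13/11).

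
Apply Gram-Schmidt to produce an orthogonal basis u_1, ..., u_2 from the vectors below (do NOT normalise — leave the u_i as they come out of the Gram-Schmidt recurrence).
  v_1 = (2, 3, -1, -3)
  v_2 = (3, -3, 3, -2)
Orthogonal basis:
  u_1 = (2, 3, -1, -3)
  u_2 = (3, -3, 3, -2)

Apply the Gram-Schmidt recurrence
  u_1 = v_1
  u_i = v_i − Σ_{j<i} ((v_i · u_j) / (u_j · u_j)) · u_j.

Step by step this gives:
  u_1 = (2, 3, -1, -3)
  u_2 = (3, -3, 3, -2)

Orthogonality check:
  u_2 · u_1 = 0 (should be 0)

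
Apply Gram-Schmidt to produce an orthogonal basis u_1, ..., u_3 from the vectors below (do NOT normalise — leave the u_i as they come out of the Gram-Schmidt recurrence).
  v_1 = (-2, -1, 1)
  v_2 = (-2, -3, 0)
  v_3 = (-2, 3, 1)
Orthogonal basis:
  u_1 = (-2, -1, 1)
  u_2 = (1/3, -11/6, -7/6)
  u_3 = (-24/29, 16/29, -32/29)

Apply the Gram-Schmidt recurrence
  u_1 = v_1
  u_i = v_i − Σ_{j<i} ((v_i · u_j) / (u_j · u_j)) · u_j.

Step by step this gives:
  u_1 = (-2, -1, 1)
  u_2 = (1/3, -11/6, -7/6)
  u_3 = (-24/29, 16/29, -32/29)

Orthogonality check:
  u_2 · u_1 = 0 (should be 0)
  u_3 · u_1 = 0 (should be 0)
  u_3 · u_2 = 0 (should be 0)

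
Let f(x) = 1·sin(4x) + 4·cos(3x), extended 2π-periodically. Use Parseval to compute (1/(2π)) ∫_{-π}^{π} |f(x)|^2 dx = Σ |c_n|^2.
Σ |c_n|^2 = 17/2

Expand |f|^2 and use orthogonality of {sin(nx), cos(mx)} on [-π, π]:
  ∫_{-π}^{π} sin(nx)^2 dx = π, ∫ cos(mx)^2 dx = π, and cross terms integrate to 0.
So ∫_{-π}^{π} f(x)^2 dx = 1^2 · π + 4^2 · π = (1 + 16)π.
Divide by 2π: (1 + 16)/2 = 17/2.
By Parseval, this equals Σ |c_n|^2.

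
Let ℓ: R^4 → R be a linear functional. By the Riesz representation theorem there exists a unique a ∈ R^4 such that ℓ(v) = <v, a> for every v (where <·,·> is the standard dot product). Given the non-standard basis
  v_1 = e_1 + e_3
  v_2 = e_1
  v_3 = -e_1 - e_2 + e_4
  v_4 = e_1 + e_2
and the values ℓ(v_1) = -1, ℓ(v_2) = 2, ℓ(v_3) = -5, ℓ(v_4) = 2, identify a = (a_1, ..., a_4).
a = (2, 0, -3, -3)

Write a = (a_1, ..., a_4) in the standard basis. For each basis vector v_i, ℓ(v_i) = <v_i, a> is a linear equation in the a_j's. Collect the n equations into a matrix system V a = ℓ, where row i of V is v_i (expressed in the standard basis). Since V is invertible (lower-triangular with 1s on the diagonal, up to permutation), solve by back-substitution:
  V =
[[1, 0, 1, 0],
 [1, 0, 0, 0],
 [-1, -1, 0, 1],
 [1, 1, 0, 0]]
  V a = (-1, 2, -5, 2)
Solving gives a = (2, 0, -3, -3).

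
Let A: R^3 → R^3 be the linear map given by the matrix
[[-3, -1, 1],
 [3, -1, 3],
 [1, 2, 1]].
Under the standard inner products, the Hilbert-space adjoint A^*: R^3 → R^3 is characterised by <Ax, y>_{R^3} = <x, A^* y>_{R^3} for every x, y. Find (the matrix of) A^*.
A^* = A^T =
[[-3, 3, 1],
 [-1, -1, 2],
 [1, 3, 1]]

For real matrices with standard dot products, the defining identity <Ax, y> = <x, A^* y> gives (Ax)^T y = x^T (A^*) y, i.e. x^T A^T y = x^T (A^*) y. Since this holds for all x, y, we must have A^* = A^T. Therefore
A^* =
[[-3, 3, 1],
 [-1, -1, 2],
 [1, 3, 1]].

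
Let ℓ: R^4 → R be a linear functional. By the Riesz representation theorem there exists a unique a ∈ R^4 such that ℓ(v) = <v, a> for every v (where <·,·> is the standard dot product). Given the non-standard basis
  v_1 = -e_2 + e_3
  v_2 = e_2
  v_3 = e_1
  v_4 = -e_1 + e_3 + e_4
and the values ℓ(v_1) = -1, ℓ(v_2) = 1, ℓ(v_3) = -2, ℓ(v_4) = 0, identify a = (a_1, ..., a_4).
a = (-2, 1, 0, -2)

Write a = (a_1, ..., a_4) in the standard basis. For each basis vector v_i, ℓ(v_i) = <v_i, a> is a linear equation in the a_j's. Collect the n equations into a matrix system V a = ℓ, where row i of V is v_i (expressed in the standard basis). Since V is invertible (lower-triangular with 1s on the diagonal, up to permutation), solve by back-substitution:
  V =
[[0, -1, 1, 0],
 [0, 1, 0, 0],
 [1, 0, 0, 0],
 [-1, 0, 1, 1]]
  V a = (-1, 1, -2, 0)
Solving gives a = (-2, 1, 0, -2).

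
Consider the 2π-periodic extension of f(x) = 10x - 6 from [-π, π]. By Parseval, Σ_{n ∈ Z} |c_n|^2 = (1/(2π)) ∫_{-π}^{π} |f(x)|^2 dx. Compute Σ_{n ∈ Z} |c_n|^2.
Σ |c_n|^2 = 100π^2/3 + 36

Expand and integrate term by term over [-π, π]:
  ∫ (10x)^2 dx = 100·(2π^3/3); ∫ 2·10·(-6)·x dx = 0 (odd integrand); ∫ (-6)^2 dx = 36·2π.
So (1/(2π)) ∫_{-π}^{π} (10x - 6)^2 dx = 100π^2/3 + 36 = 100π^2/3 + 36.
Parseval ⇒ Σ |c_n|^2 = 100π^2/3 + 36.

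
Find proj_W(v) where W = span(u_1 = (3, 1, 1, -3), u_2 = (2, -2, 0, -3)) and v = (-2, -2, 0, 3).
proj_W(v) = (-434/171, -254/171, -172/171, 131/57)

Set up U = [u_1 | ... | u_2] ∈ R^(4×2). The projector onto W = col(U) is P = U (U^T U)^(-1) U^T.
Compute U^T U =
  [20, 13]
  [13, 17],
and U^T v = (-17, -9).
Solve U^T U · c = U^T v for the coefficients: c = (-172/171, 41/171). The projection is proj_W(v) = U c.
Check: (v - proj_W(v)) · u_1 = 0  (should be 0).
Check: (v - proj_W(v)) · u_2 = 0  (should be 0).
Result: proj_W(v) = (-434/171, -254/171, -172/171, 131/57).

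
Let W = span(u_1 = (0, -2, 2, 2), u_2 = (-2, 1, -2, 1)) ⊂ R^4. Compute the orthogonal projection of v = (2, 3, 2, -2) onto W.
proj_W(v) = (27/13, 17/26, 5/13, -71/26)

Set up U = [u_1 | ... | u_2] ∈ R^(4×2). The projector onto W = col(U) is P = U (U^T U)^(-1) U^T.
Compute U^T U =
  [12, -4]
  [-4, 10],
and U^T v = (-6, -7).
Solve U^T U · c = U^T v for the coefficients: c = (-11/13, -27/26). The projection is proj_W(v) = U c.
Check: (v - proj_W(v)) · u_1 = 0  (should be 0).
Check: (v - proj_W(v)) · u_2 = 0  (should be 0).
Result: proj_W(v) = (27/13, 17/26, 5/13, -71/26).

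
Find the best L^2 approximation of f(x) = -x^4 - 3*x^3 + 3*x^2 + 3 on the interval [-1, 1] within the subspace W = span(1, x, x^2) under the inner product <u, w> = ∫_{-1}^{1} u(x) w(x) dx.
g(x) = 15*x^2/7 - 9*x/5 + 108/35

The best approximation g ∈ W is the orthogonal projection of f onto W. Writing g = a_0 + a_1 x + a_2 x^2, the coefficients solve the normal equations G · a = b where
  G_{ij} = <φ_i, φ_j> and b_i = <f, φ_i>, with φ_0 = 1, φ_1 = x, φ_2 = x^2.
G =
  [2, 0, 2/3]
  [0, 2/3, 0]
  [2/3, 0, 2/5],
b = (38/5, -6/5, 102/35).
Solving gives a_0 = 108/35, a_1 = -9/5, a_2 = 15/7, so
  g(x) = 15*x^2/7 - 9*x/5 + 108/35.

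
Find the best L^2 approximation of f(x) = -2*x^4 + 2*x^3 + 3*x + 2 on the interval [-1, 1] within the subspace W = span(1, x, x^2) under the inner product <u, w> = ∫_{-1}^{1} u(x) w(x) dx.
g(x) = -12*x^2/7 + 21*x/5 + 76/35

The best approximation g ∈ W is the orthogonal projection of f onto W. Writing g = a_0 + a_1 x + a_2 x^2, the coefficients solve the normal equations G · a = b where
  G_{ij} = <φ_i, φ_j> and b_i = <f, φ_i>, with φ_0 = 1, φ_1 = x, φ_2 = x^2.
G =
  [2, 0, 2/3]
  [0, 2/3, 0]
  [2/3, 0, 2/5],
b = (16/5, 14/5, 16/21).
Solving gives a_0 = 76/35, a_1 = 21/5, a_2 = -12/7, so
  g(x) = -12*x^2/7 + 21*x/5 + 76/35.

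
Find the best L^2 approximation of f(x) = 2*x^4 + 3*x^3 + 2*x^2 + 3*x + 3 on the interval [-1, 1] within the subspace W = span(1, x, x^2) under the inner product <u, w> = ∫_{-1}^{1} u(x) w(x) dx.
g(x) = 26*x^2/7 + 24*x/5 + 99/35

The best approximation g ∈ W is the orthogonal projection of f onto W. Writing g = a_0 + a_1 x + a_2 x^2, the coefficients solve the normal equations G · a = b where
  G_{ij} = <φ_i, φ_j> and b_i = <f, φ_i>, with φ_0 = 1, φ_1 = x, φ_2 = x^2.
G =
  [2, 0, 2/3]
  [0, 2/3, 0]
  [2/3, 0, 2/5],
b = (122/15, 16/5, 118/35).
Solving gives a_0 = 99/35, a_1 = 24/5, a_2 = 26/7, so
  g(x) = 26*x^2/7 + 24*x/5 + 99/35.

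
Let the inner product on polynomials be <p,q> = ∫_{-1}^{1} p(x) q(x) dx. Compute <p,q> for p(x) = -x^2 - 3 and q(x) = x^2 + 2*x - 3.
<p,q> = 88/5

Expand the product: p(x)·q(x) = -x^4 - 2*x^3 - 6*x + 9.
∫_{-1}^{1} of each monomial x^k gives [2/(k+1) if k even, 0 if k odd]. Integrating term-by-term (or equivalently evaluating the antiderivative F(x) = -x^5/5 - x^4/2 - 3*x^2 + 9*x at the endpoints):
  F(1) − F(−1) = 53/10 − (-123/10) = 88/5.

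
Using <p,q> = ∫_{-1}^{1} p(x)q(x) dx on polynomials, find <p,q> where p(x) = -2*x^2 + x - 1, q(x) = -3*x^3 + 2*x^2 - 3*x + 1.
<p,q> = -142/15

Expand the product: p(x)·q(x) = 6*x^5 - 7*x^4 + 11*x^3 - 7*x^2 + 4*x - 1.
∫_{-1}^{1} of each monomial x^k gives [2/(k+1) if k even, 0 if k odd]. Integrating term-by-term (or equivalently evaluating the antiderivative F(x) = x^6 - 7*x^5/5 + 11*x^4/4 - 7*x^3/3 + 2*x^2 - x at the endpoints):
  F(1) − F(−1) = 61/60 − (629/60) = -142/15.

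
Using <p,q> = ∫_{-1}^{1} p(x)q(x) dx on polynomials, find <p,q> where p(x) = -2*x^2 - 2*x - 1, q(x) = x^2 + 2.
<p,q> = -122/15

Expand the product: p(x)·q(x) = -2*x^4 - 2*x^3 - 5*x^2 - 4*x - 2.
∫_{-1}^{1} of each monomial x^k gives [2/(k+1) if k even, 0 if k odd]. Integrating term-by-term (or equivalently evaluating the antiderivative F(x) = -2*x^5/5 - x^4/2 - 5*x^3/3 - 2*x^2 - 2*x at the endpoints):
  F(1) − F(−1) = -197/30 − (47/30) = -122/15.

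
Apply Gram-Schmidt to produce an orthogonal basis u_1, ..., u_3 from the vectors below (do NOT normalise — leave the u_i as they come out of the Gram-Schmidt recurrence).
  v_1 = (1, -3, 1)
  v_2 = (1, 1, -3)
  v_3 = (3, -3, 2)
Orthogonal basis:
  u_1 = (1, -3, 1)
  u_2 = (16/11, -4/11, -28/11)
  u_3 = (5/3, 5/6, 5/6)

Apply the Gram-Schmidt recurrence
  u_1 = v_1
  u_i = v_i − Σ_{j<i} ((v_i · u_j) / (u_j · u_j)) · u_j.

Step by step this gives:
  u_1 = (1, -3, 1)
  u_2 = (16/11, -4/11, -28/11)
  u_3 = (5/3, 5/6, 5/6)

Orthogonality check:
  u_2 · u_1 = 0 (should be 0)
  u_3 · u_1 = 0 (should be 0)
  u_3 · u_2 = 0 (should be 0)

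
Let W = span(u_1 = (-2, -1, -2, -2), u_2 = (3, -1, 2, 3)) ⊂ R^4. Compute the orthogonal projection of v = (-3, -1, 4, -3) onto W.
proj_W(v) = (-43/37, 31/37, -22/37, -43/37)

Set up U = [u_1 | ... | u_2] ∈ R^(4×2). The projector onto W = col(U) is P = U (U^T U)^(-1) U^T.
Compute U^T U =
  [13, -15]
  [-15, 23],
and U^T v = (5, -9).
Solve U^T U · c = U^T v for the coefficients: c = (-10/37, -21/37). The projection is proj_W(v) = U c.
Check: (v - proj_W(v)) · u_1 = 0  (should be 0).
Check: (v - proj_W(v)) · u_2 = 0  (should be 0).
Result: proj_W(v) = (-43/37, 31/37, -22/37, -43/37).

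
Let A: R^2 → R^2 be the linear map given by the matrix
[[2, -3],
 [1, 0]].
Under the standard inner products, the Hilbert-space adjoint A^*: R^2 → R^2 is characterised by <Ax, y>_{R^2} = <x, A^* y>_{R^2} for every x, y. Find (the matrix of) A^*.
A^* = A^T =
[[2, 1],
 [-3, 0]]

For real matrices with standard dot products, the defining identity <Ax, y> = <x, A^* y> gives (Ax)^T y = x^T (A^*) y, i.e. x^T A^T y = x^T (A^*) y. Since this holds for all x, y, we must have A^* = A^T. Therefore
A^* =
[[2, 1],
 [-3, 0]].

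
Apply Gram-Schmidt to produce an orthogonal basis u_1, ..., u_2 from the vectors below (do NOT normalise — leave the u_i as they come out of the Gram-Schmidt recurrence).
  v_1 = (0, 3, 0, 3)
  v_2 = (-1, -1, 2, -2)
Orthogonal basis:
  u_1 = (0, 3, 0, 3)
  u_2 = (-1, 1/2, 2, -1/2)

Apply the Gram-Schmidt recurrence
  u_1 = v_1
  u_i = v_i − Σ_{j<i} ((v_i · u_j) / (u_j · u_j)) · u_j.

Step by step this gives:
  u_1 = (0, 3, 0, 3)
  u_2 = (-1, 1/2, 2, -1/2)

Orthogonality check:
  u_2 · u_1 = 0 (should be 0)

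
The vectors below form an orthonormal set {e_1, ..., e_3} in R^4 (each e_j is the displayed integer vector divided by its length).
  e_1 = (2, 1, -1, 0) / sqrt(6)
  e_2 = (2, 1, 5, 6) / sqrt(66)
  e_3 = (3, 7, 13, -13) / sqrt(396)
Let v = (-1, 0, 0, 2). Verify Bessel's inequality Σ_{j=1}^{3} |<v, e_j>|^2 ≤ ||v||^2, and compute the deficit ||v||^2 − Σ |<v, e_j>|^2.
Σ |<v, e_j>|^2 = 155/36; ||v||^2 = 5; deficit = 25/36

Write each e_j = u_j / sqrt(<u_j, u_j>) where u_j is the displayed integer vector. Then <v, e_j> = <v, u_j> / sqrt(<u_j, u_j>), so |<v, e_j>|^2 = <v, u_j>^2 / <u_j, u_j>.
Coefficients: <v, e_1> = -2/sqrt(6), <v, e_2> = 10/sqrt(66), <v, e_3> = -29/sqrt(396).
Square and sum: Σ |<v, e_j>|^2 = 155/36.
Compute ||v||^2 = v·v = 5.
Deficit = 5 − 155/36 = 25/36 ≥ 0, confirming Bessel's inequality. (The deficit equals ||v − Σ <v,e_j> e_j||^2, the squared distance from v to span{e_j}.)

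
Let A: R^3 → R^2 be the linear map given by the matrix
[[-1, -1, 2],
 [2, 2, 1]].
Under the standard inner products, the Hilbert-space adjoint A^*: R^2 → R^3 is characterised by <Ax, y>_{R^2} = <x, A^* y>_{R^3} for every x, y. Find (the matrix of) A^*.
A^* = A^T =
[[-1, 2],
 [-1, 2],
 [2, 1]]

For real matrices with standard dot products, the defining identity <Ax, y> = <x, A^* y> gives (Ax)^T y = x^T (A^*) y, i.e. x^T A^T y = x^T (A^*) y. Since this holds for all x, y, we must have A^* = A^T. Therefore
A^* =
[[-1, 2],
 [-1, 2],
 [2, 1]].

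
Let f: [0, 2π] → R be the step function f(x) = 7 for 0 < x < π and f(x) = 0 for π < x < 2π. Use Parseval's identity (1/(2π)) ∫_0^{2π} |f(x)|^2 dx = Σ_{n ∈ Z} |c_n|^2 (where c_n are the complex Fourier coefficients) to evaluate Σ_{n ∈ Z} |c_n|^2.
Σ |c_n|^2 = 49/2

Parseval equates the L^2 energy of f (normalised by 1/(2π)) with the ℓ^2 sum of its Fourier coefficients: (1/(2π)) ∫_0^{2π} |f|^2 = Σ |c_n|^2.
Compute the left side: (1/(2π)) [∫_0^π 7^2 dx + ∫_π^{2π} 0^2 dx] = (1/(2π)) · (49π + 0π) = (49 + 0)/2 = 49/2.
So Σ_{n ∈ Z} |c_n|^2 = 49/2.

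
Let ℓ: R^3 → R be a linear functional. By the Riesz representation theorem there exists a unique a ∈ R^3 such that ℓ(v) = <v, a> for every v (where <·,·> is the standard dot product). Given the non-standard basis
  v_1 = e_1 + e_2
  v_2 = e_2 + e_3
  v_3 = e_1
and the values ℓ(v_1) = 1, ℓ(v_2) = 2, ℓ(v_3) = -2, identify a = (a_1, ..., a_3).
a = (-2, 3, -1)

Write a = (a_1, ..., a_3) in the standard basis. For each basis vector v_i, ℓ(v_i) = <v_i, a> is a linear equation in the a_j's. Collect the n equations into a matrix system V a = ℓ, where row i of V is v_i (expressed in the standard basis). Since V is invertible (lower-triangular with 1s on the diagonal, up to permutation), solve by back-substitution:
  V =
[[1, 1, 0],
 [0, 1, 1],
 [1, 0, 0]]
  V a = (1, 2, -2)
Solving gives a = (-2, 3, -1).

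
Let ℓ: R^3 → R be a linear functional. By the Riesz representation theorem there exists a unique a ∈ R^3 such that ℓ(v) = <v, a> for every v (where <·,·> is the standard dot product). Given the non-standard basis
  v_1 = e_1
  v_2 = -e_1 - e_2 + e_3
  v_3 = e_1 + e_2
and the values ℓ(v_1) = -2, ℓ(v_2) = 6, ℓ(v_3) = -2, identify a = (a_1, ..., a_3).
a = (-2, 0, 4)

Write a = (a_1, ..., a_3) in the standard basis. For each basis vector v_i, ℓ(v_i) = <v_i, a> is a linear equation in the a_j's. Collect the n equations into a matrix system V a = ℓ, where row i of V is v_i (expressed in the standard basis). Since V is invertible (lower-triangular with 1s on the diagonal, up to permutation), solve by back-substitution:
  V =
[[1, 0, 0],
 [-1, -1, 1],
 [1, 1, 0]]
  V a = (-2, 6, -2)
Solving gives a = (-2, 0, 4).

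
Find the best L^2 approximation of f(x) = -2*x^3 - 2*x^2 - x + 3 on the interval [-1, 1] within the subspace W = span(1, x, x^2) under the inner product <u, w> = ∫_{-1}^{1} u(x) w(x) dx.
g(x) = -2*x^2 - 11*x/5 + 3

The best approximation g ∈ W is the orthogonal projection of f onto W. Writing g = a_0 + a_1 x + a_2 x^2, the coefficients solve the normal equations G · a = b where
  G_{ij} = <φ_i, φ_j> and b_i = <f, φ_i>, with φ_0 = 1, φ_1 = x, φ_2 = x^2.
G =
  [2, 0, 2/3]
  [0, 2/3, 0]
  [2/3, 0, 2/5],
b = (14/3, -22/15, 6/5).
Solving gives a_0 = 3, a_1 = -11/5, a_2 = -2, so
  g(x) = -2*x^2 - 11*x/5 + 3.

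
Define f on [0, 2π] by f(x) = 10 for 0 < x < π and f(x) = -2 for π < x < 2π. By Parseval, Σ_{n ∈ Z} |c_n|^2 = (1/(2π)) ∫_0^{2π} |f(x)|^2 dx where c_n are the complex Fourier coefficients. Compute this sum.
Σ |c_n|^2 = 52

Parseval equates the L^2 energy of f (normalised by 1/(2π)) with the ℓ^2 sum of its Fourier coefficients: (1/(2π)) ∫_0^{2π} |f|^2 = Σ |c_n|^2.
Compute the left side: (1/(2π)) [∫_0^π 10^2 dx + ∫_π^{2π} (-2)^2 dx] = (1/(2π)) · (100π + 4π) = (100 + 4)/2 = 52.
So Σ_{n ∈ Z} |c_n|^2 = 52.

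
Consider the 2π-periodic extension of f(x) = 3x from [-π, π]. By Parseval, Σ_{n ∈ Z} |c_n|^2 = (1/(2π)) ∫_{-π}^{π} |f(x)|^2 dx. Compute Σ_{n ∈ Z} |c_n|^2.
Σ |c_n|^2 = 3π^2

Expand and integrate term by term over [-π, π]:
  ∫ (3x)^2 dx = 9·(2π^3/3); ∫ 2·3·(0)·x dx = 0 (odd integrand); ∫ 0^2 dx = 0·2π.
So (1/(2π)) ∫_{-π}^{π} (3x)^2 dx = 9π^2/3 + 0 = 3π^2.
Parseval ⇒ Σ |c_n|^2 = 3π^2.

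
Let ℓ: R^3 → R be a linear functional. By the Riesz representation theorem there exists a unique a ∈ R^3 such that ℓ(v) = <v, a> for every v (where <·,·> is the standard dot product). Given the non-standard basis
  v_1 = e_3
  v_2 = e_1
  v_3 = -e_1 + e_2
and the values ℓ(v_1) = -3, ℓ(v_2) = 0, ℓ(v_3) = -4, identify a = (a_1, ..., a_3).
a = (0, -4, -3)

Write a = (a_1, ..., a_3) in the standard basis. For each basis vector v_i, ℓ(v_i) = <v_i, a> is a linear equation in the a_j's. Collect the n equations into a matrix system V a = ℓ, where row i of V is v_i (expressed in the standard basis). Since V is invertible (lower-triangular with 1s on the diagonal, up to permutation), solve by back-substitution:
  V =
[[0, 0, 1],
 [1, 0, 0],
 [-1, 1, 0]]
  V a = (-3, 0, -4)
Solving gives a = (0, -4, -3).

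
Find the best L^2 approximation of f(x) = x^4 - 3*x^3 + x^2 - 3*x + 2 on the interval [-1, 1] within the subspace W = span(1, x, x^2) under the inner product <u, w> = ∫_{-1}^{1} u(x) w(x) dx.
g(x) = 13*x^2/7 - 24*x/5 + 67/35

The best approximation g ∈ W is the orthogonal projection of f onto W. Writing g = a_0 + a_1 x + a_2 x^2, the coefficients solve the normal equations G · a = b where
  G_{ij} = <φ_i, φ_j> and b_i = <f, φ_i>, with φ_0 = 1, φ_1 = x, φ_2 = x^2.
G =
  [2, 0, 2/3]
  [0, 2/3, 0]
  [2/3, 0, 2/5],
b = (76/15, -16/5, 212/105).
Solving gives a_0 = 67/35, a_1 = -24/5, a_2 = 13/7, so
  g(x) = 13*x^2/7 - 24*x/5 + 67/35.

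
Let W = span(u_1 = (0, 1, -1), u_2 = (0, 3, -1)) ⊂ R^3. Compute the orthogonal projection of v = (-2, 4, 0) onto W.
proj_W(v) = (0, 4, 0)

Set up U = [u_1 | ... | u_2] ∈ R^(3×2). The projector onto W = col(U) is P = U (U^T U)^(-1) U^T.
Compute U^T U =
  [2, 4]
  [4, 10],
and U^T v = (4, 12).
Solve U^T U · c = U^T v for the coefficients: c = (-2, 2). The projection is proj_W(v) = U c.
Check: (v - proj_W(v)) · u_1 = 0  (should be 0).
Check: (v - proj_W(v)) · u_2 = 0  (should be 0).
Result: proj_W(v) = (0, 4, 0).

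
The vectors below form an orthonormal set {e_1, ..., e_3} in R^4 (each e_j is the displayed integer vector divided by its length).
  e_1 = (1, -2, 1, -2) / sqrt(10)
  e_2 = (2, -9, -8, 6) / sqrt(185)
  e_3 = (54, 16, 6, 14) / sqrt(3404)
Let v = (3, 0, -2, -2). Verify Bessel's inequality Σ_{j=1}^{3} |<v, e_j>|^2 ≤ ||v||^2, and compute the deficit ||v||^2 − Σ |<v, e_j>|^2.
Σ |<v, e_j>|^2 = 341/46; ||v||^2 = 17; deficit = 441/46

Write each e_j = u_j / sqrt(<u_j, u_j>) where u_j is the displayed integer vector. Then <v, e_j> = <v, u_j> / sqrt(<u_j, u_j>), so |<v, e_j>|^2 = <v, u_j>^2 / <u_j, u_j>.
Coefficients: <v, e_1> = 5/sqrt(10), <v, e_2> = 10/sqrt(185), <v, e_3> = 122/sqrt(3404).
Square and sum: Σ |<v, e_j>|^2 = 341/46.
Compute ||v||^2 = v·v = 17.
Deficit = 17 − 341/46 = 441/46 ≥ 0, confirming Bessel's inequality. (The deficit equals ||v − Σ <v,e_j> e_j||^2, the squared distance from v to span{e_j}.)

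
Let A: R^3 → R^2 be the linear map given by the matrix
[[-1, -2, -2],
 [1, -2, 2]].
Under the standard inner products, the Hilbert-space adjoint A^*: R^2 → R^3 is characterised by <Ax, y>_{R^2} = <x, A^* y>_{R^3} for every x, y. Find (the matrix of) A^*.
A^* = A^T =
[[-1, 1],
 [-2, -2],
 [-2, 2]]

For real matrices with standard dot products, the defining identity <Ax, y> = <x, A^* y> gives (Ax)^T y = x^T (A^*) y, i.e. x^T A^T y = x^T (A^*) y. Since this holds for all x, y, we must have A^* = A^T. Therefore
A^* =
[[-1, 1],
 [-2, -2],
 [-2, 2]].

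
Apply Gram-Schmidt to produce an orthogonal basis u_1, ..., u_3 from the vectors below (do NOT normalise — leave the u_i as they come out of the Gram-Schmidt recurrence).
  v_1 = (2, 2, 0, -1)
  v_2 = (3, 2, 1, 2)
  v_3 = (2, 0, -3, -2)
Orthogonal basis:
  u_1 = (2, 2, 0, -1)
  u_2 = (11/9, 2/9, 1, 26/9)
  u_3 = (135/98, -59/49, -237/98, 17/49)

Apply the Gram-Schmidt recurrence
  u_1 = v_1
  u_i = v_i − Σ_{j<i} ((v_i · u_j) / (u_j · u_j)) · u_j.

Step by step this gives:
  u_1 = (2, 2, 0, -1)
  u_2 = (11/9, 2/9, 1, 26/9)
  u_3 = (135/98, -59/49, -237/98, 17/49)

Orthogonality check:
  u_2 · u_1 = 0 (should be 0)
  u_3 · u_1 = 0 (should be 0)
  u_3 · u_2 = 0 (should be 0)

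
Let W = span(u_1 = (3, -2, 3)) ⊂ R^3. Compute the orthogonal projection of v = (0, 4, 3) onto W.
proj_W(v) = (3/22, -1/11, 3/22)

Set up U = [u_1 | ... | u_1] ∈ R^(3×1). The projector onto W = col(U) is P = U (U^T U)^(-1) U^T.
Compute U^T U =
  [22],
and U^T v = (1).
Solve U^T U · c = U^T v for the coefficients: c = (1/22). The projection is proj_W(v) = U c.
Check: (v - proj_W(v)) · u_1 = 0  (should be 0).
Result: proj_W(v) = (3/22, -1/11, 3/22).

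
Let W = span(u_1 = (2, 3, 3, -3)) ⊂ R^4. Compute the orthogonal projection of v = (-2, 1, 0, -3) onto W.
proj_W(v) = (16/31, 24/31, 24/31, -24/31)

Set up U = [u_1 | ... | u_1] ∈ R^(4×1). The projector onto W = col(U) is P = U (U^T U)^(-1) U^T.
Compute U^T U =
  [31],
and U^T v = (8).
Solve U^T U · c = U^T v for the coefficients: c = (8/31). The projection is proj_W(v) = U c.
Check: (v - proj_W(v)) · u_1 = 0  (should be 0).
Result: proj_W(v) = (16/31, 24/31, 24/31, -24/31).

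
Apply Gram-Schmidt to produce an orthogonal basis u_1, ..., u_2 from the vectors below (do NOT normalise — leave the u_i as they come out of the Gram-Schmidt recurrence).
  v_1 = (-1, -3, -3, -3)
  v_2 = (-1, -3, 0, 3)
Orthogonal basis:
  u_1 = (-1, -3, -3, -3)
  u_2 = (-27/28, -81/28, 3/28, 87/28)

Apply the Gram-Schmidt recurrence
  u_1 = v_1
  u_i = v_i − Σ_{j<i} ((v_i · u_j) / (u_j · u_j)) · u_j.

Step by step this gives:
  u_1 = (-1, -3, -3, -3)
  u_2 = (-27/28, -81/28, 3/28, 87/28)

Orthogonality check:
  u_2 · u_1 = 0 (should be 0)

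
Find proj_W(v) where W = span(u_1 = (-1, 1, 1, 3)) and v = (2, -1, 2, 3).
proj_W(v) = (-2/3, 2/3, 2/3, 2)

Set up U = [u_1 | ... | u_1] ∈ R^(4×1). The projector onto W = col(U) is P = U (U^T U)^(-1) U^T.
Compute U^T U =
  [12],
and U^T v = (8).
Solve U^T U · c = U^T v for the coefficients: c = (2/3). The projection is proj_W(v) = U c.
Check: (v - proj_W(v)) · u_1 = 0  (should be 0).
Result: proj_W(v) = (-2/3, 2/3, 2/3, 2).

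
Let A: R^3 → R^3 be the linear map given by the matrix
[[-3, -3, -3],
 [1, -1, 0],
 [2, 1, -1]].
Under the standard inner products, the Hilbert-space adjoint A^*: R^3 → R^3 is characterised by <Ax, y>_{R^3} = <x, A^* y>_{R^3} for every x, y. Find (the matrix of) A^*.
A^* = A^T =
[[-3, 1, 2],
 [-3, -1, 1],
 [-3, 0, -1]]

For real matrices with standard dot products, the defining identity <Ax, y> = <x, A^* y> gives (Ax)^T y = x^T (A^*) y, i.e. x^T A^T y = x^T (A^*) y. Since this holds for all x, y, we must have A^* = A^T. Therefore
A^* =
[[-3, 1, 2],
 [-3, -1, 1],
 [-3, 0, -1]].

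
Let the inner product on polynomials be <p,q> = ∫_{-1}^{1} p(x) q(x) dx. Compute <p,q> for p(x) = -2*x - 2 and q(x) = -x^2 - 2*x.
<p,q> = 4

Expand the product: p(x)·q(x) = 2*x^3 + 6*x^2 + 4*x.
∫_{-1}^{1} of each monomial x^k gives [2/(k+1) if k even, 0 if k odd]. Integrating term-by-term (or equivalently evaluating the antiderivative F(x) = x^4/2 + 2*x^3 + 2*x^2 at the endpoints):
  F(1) − F(−1) = 9/2 − (1/2) = 4.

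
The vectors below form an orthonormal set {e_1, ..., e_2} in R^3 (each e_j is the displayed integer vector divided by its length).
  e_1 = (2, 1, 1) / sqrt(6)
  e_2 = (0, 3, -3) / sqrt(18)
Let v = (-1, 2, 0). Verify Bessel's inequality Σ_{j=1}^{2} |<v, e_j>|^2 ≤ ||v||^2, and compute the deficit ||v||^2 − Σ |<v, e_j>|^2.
Σ |<v, e_j>|^2 = 2; ||v||^2 = 5; deficit = 3

Write each e_j = u_j / sqrt(<u_j, u_j>) where u_j is the displayed integer vector. Then <v, e_j> = <v, u_j> / sqrt(<u_j, u_j>), so |<v, e_j>|^2 = <v, u_j>^2 / <u_j, u_j>.
Coefficients: <v, e_1> = 0/sqrt(6), <v, e_2> = 6/sqrt(18).
Square and sum: Σ |<v, e_j>|^2 = 2.
Compute ||v||^2 = v·v = 5.
Deficit = 5 − 2 = 3 ≥ 0, confirming Bessel's inequality. (The deficit equals ||v − Σ <v,e_j> e_j||^2, the squared distance from v to span{e_j}.)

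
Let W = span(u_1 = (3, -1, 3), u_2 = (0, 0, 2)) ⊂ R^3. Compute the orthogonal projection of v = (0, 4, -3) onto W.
proj_W(v) = (-6/5, 2/5, -3)

Set up U = [u_1 | ... | u_2] ∈ R^(3×2). The projector onto W = col(U) is P = U (U^T U)^(-1) U^T.
Compute U^T U =
  [19, 6]
  [6, 4],
and U^T v = (-13, -6).
Solve U^T U · c = U^T v for the coefficients: c = (-2/5, -9/10). The projection is proj_W(v) = U c.
Check: (v - proj_W(v)) · u_1 = 0  (should be 0).
Check: (v - proj_W(v)) · u_2 = 0  (should be 0).
Result: proj_W(v) = (-6/5, 2/5, -3).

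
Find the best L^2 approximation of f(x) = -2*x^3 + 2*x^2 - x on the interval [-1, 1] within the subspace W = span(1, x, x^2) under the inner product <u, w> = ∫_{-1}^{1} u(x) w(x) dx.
g(x) = 2*x^2 - 11*x/5

The best approximation g ∈ W is the orthogonal projection of f onto W. Writing g = a_0 + a_1 x + a_2 x^2, the coefficients solve the normal equations G · a = b where
  G_{ij} = <φ_i, φ_j> and b_i = <f, φ_i>, with φ_0 = 1, φ_1 = x, φ_2 = x^2.
G =
  [2, 0, 2/3]
  [0, 2/3, 0]
  [2/3, 0, 2/5],
b = (4/3, -22/15, 4/5).
Solving gives a_0 = 0, a_1 = -11/5, a_2 = 2, so
  g(x) = 2*x^2 - 11*x/5.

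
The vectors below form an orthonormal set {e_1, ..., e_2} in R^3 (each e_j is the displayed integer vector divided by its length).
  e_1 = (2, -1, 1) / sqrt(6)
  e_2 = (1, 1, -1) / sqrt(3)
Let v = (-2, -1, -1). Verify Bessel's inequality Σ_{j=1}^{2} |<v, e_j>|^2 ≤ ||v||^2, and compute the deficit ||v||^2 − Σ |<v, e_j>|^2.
Σ |<v, e_j>|^2 = 4; ||v||^2 = 6; deficit = 2

Write each e_j = u_j / sqrt(<u_j, u_j>) where u_j is the displayed integer vector. Then <v, e_j> = <v, u_j> / sqrt(<u_j, u_j>), so |<v, e_j>|^2 = <v, u_j>^2 / <u_j, u_j>.
Coefficients: <v, e_1> = -4/sqrt(6), <v, e_2> = -2/sqrt(3).
Square and sum: Σ |<v, e_j>|^2 = 4.
Compute ||v||^2 = v·v = 6.
Deficit = 6 − 4 = 2 ≥ 0, confirming Bessel's inequality. (The deficit equals ||v − Σ <v,e_j> e_j||^2, the squared distance from v to span{e_j}.)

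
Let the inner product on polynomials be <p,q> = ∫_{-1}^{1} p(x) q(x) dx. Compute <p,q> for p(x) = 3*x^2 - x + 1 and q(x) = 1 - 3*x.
<p,q> = 6

Expand the product: p(x)·q(x) = -9*x^3 + 6*x^2 - 4*x + 1.
∫_{-1}^{1} of each monomial x^k gives [2/(k+1) if k even, 0 if k odd]. Integrating term-by-term (or equivalently evaluating the antiderivative F(x) = -9*x^4/4 + 2*x^3 - 2*x^2 + x at the endpoints):
  F(1) − F(−1) = -5/4 − (-29/4) = 6.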